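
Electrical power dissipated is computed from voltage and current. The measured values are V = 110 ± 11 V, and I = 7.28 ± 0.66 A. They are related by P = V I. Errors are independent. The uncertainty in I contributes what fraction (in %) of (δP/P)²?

(δP/P)² = (1·δV/V)² + (1·δI/I)²
  V term: (1×0.100)² = 0.0100
  I term: (1×0.0907)² = 0.00822
Total = 0.0182. Share from I = 0.00822/0.0182 = 0.451.

45.1%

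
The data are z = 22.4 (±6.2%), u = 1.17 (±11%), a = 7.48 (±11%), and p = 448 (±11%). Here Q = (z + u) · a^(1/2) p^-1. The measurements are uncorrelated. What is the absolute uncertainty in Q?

0.0196

Let w = z + u = 23.6. δw = √(δz² + δu²) = √(1.93 + 0.0166) = 1.39, so δw/w = 0.0592.
Q is then a monomial in w, a, p:
δQ/Q = √((δw/w)² + (½·δa/a)² + (-1·δp/p)²) = √(0.00350 + 0.00302 + 0.0121) = 0.136
Q = 0.144, so δQ = 0.136 × 0.144 = 0.0196.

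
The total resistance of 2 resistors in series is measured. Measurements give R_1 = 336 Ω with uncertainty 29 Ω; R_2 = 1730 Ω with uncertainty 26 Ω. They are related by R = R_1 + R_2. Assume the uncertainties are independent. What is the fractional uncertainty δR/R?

0.0189

For a sum/difference, combine absolute errors in quadrature:
  (δR_1)² = 841;  (δR_2)² = 676
δR = √(1520) = 38.9 Ω
R = 2070 Ω, so δR/R = 38.9/2070 = 0.0189.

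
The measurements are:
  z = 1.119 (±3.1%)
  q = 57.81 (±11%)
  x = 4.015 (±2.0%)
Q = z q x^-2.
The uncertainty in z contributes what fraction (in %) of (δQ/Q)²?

6.55%

(δQ/Q)² = (1·δz/z)² + (1·δq/q)² + (-2·δx/x)²
  z term: (1×0.0310)² = 0.000961
  q term: (1×0.110)² = 0.0121
  x term: (-2×0.0200)² = 0.00160
Total = 0.0147. Share from z = 0.000961/0.0147 = 0.0655.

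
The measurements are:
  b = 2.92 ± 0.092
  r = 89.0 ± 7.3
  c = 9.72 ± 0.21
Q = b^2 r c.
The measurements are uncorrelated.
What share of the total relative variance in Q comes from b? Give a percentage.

35.6%

(δQ/Q)² = (2·δb/b)² + (1·δr/r)² + (1·δc/c)²
  b term: (2×0.0315)² = 0.00397
  r term: (1×0.0820)² = 0.00673
  c term: (1×0.0216)² = 0.000467
Total = 0.0112. Share from b = 0.00397/0.0112 = 0.356.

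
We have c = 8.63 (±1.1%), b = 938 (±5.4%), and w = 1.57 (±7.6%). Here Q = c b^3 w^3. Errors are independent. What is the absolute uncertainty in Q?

7.71e+09

For a monomial Q ∝ c, b^3, w^3, fractional errors add in quadrature:
  (1·δc/c)² = (1×0.0110)² = 0.000121;  (3·δb/b)² = (3×0.0540)² = 0.0262;  (3·δw/w)² = (3×0.0760)² = 0.0520
δQ/Q = √(0.0783) = 0.280
Q = 2.76e+10, so δQ = 0.280 × 2.76e+10 = 7.71e+09.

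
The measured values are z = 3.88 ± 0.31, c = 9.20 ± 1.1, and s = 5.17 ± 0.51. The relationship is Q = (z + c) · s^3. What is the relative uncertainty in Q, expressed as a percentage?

30.9%

Let u = z + c = 13.1. δu = √(δz² + δc²) = √(0.0961 + 1.21) = 1.14, so δu/u = 0.0874.
Q is then a monomial in u, s:
δQ/Q = √((δu/u)² + (3·δs/s)²) = √(0.00763 + 0.0876) = 0.309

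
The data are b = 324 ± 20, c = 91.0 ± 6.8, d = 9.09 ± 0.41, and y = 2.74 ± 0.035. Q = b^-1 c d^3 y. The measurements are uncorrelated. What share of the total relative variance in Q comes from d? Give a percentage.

65.7%

(δQ/Q)² = (-1·δb/b)² + (1·δc/c)² + (3·δd/d)² + (1·δy/y)²
  b term: (-1×0.0617)² = 0.00381
  c term: (1×0.0747)² = 0.00558
  d term: (3×0.0451)² = 0.0183
  y term: (1×0.0128)² = 0.000163
Total = 0.0279. Share from d = 0.0183/0.0279 = 0.657.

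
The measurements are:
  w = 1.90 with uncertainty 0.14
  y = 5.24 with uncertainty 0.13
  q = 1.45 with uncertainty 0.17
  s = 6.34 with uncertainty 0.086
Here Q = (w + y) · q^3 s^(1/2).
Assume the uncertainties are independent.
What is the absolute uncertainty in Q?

19.3

Let u = w + y = 7.14. δu = √(δw² + δy²) = √(0.0196 + 0.0169) = 0.191, so δu/u = 0.0268.
Q is then a monomial in u, q, s:
δQ/Q = √((δu/u)² + (3·δq/q)² + (½·δs/s)²) = √(0.000716 + 0.124 + 4.6e-05) = 0.353
Q = 54.8, so δQ = 0.353 × 54.8 = 19.3.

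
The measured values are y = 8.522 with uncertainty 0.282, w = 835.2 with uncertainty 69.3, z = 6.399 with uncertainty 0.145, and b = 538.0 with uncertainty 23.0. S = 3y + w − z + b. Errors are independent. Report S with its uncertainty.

1392 ± 73.0

Sums and differences: (δS)² = Σ (cᵢ δxᵢ)².
  (3·δy)² = 0.716;  (δw)² = 4800;  (δz)² = 0.0210;  (δb)² = 529
δS = √(5330) = 73.0
S = 1392.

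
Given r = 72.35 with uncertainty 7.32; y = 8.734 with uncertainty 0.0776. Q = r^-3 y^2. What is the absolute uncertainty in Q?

Since Q is a product/quotient, work with relative uncertainties:
  (-3·δr/r)² = (-3×0.101)² = 0.0921;  (2·δy/y)² = (2×0.00888)² = 0.000316
δQ/Q = √(0.0924) = 0.304
Q = 0.0002014, so δQ = 0.304 × 0.0002014 = 6.12e-05.

6.12e-05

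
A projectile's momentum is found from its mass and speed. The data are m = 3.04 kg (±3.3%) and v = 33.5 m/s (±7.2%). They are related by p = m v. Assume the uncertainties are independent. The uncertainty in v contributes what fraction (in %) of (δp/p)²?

82.6%

(δp/p)² = (1·δm/m)² + (1·δv/v)²
  m term: (1×0.0330)² = 0.00109
  v term: (1×0.0720)² = 0.00518
Total = 0.00627. Share from v = 0.00518/0.00627 = 0.826.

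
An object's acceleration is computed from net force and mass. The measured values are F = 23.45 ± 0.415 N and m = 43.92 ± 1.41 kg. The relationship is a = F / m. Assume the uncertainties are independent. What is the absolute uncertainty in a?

Products/powers → add relative errors in quadrature, weighted by exponent:
  (1·δF/F)² = (1×0.0177)² = 0.000313;  (-1·δm/m)² = (-1×0.0321)² = 0.00103
δa/a = √(0.00134) = 0.0367
a = 0.5339 m/s^2, so δa = 0.0367 × 0.5339 = 0.0196 m/s^2.

0.0196 m/s^2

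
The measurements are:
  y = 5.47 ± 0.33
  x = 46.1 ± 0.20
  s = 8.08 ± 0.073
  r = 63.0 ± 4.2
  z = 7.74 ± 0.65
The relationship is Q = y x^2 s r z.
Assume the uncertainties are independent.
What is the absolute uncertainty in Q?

Since Q is a product/quotient, work with relative uncertainties:
  (1·δy/y)² = (1×0.0603)² = 0.00364;  (2·δx/x)² = (2×0.00434)² = 7.53e-05;  (1·δs/s)² = (1×0.00903)² = 8.16e-05;  (1·δr/r)² = (1×0.0667)² = 0.00444;  (1·δz/z)² = (1×0.0840)² = 0.00705
δQ/Q = √(0.0153) = 0.124
Q = 4.58e+07, so δQ = 0.124 × 4.58e+07 = 5.66e+06.

5.66e+06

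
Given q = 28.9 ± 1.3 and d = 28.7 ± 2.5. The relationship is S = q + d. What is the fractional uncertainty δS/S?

0.0489

S is a linear combination, so absolute uncertainties add in quadrature:
  (δq)² = 1.69;  (δd)² = 6.25
δS = √(7.94) = 2.82
S = 57.6, so δS/S = 2.82/57.6 = 0.0489.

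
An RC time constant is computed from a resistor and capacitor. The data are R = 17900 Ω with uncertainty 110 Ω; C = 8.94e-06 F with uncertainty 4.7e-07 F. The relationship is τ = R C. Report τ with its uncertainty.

Since τ is a product/quotient, work with relative uncertainties:
  (1·δR/R)² = (1×0.00615)² = 3.78e-05;  (1·δC/C)² = (1×0.0526)² = 0.00276
δτ/τ = √(0.00280) = 0.0529
τ = 0.160 s, so δτ = 0.0529 × 0.160 = 0.00847 s.

0.160 ± 0.00847 s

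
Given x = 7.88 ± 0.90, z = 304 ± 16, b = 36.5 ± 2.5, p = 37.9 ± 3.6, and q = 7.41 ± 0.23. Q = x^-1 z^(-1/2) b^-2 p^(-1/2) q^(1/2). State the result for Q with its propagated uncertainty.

(2.42 ± 0.452) × 10^-6

For a monomial Q ∝ x^-1, z^(-1/2), b^-2, p^(-1/2), q^(1/2), fractional errors add in quadrature:
  (-1·δx/x)² = (-1×0.114)² = 0.0130;  (−½·δz/z)² = (-0.5×0.0526)² = 0.000693;  (-2·δb/b)² = (-2×0.0685)² = 0.0188;  (−½·δp/p)² = (-0.5×0.0950)² = 0.00226;  (½·δq/q)² = (0.5×0.0310)² = 0.000241
δQ/Q = √(0.0350) = 0.187
Q = 2.42e-06, so δQ = 0.187 × 2.42e-06 = 4.52e-07.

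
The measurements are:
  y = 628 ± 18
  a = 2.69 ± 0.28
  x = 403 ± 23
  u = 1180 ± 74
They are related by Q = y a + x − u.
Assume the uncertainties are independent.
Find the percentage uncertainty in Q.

Let p = y·a = 1690. δp/p = √((1·δy/y)² + (1·δa/a)²) = √(0.000822 + 0.0108) = 0.108, so δp = 182.
Q = p + x − u: δQ = √(δp² + δx² + δu²) = √(33300 + 529 + 5480) = 198
Q = 912, so δQ/Q = 198/912 = 0.217.

21.7%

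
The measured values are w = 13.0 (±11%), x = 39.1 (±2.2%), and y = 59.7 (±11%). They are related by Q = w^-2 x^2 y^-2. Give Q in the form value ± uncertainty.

0.00254 ± 0.000798

Relative error in a monomial: (δQ/Q)² = Σ (nᵢ · δxᵢ/xᵢ)².
  (-2·δw/w)² = (-2×0.110)² = 0.0484;  (2·δx/x)² = (2×0.0220)² = 0.00194;  (-2·δy/y)² = (-2×0.110)² = 0.0484
δQ/Q = √(0.0987) = 0.314
Q = 0.00254, so δQ = 0.314 × 0.00254 = 0.000798.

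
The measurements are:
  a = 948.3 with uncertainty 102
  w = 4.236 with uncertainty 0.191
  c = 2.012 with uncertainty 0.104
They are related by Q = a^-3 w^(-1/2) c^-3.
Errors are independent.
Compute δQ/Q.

For a monomial Q ∝ a^-3, w^(-1/2), c^-3, fractional errors add in quadrature:
  (-3·δa/a)² = (-3×0.108)² = 0.104;  (−½·δw/w)² = (-0.5×0.0451)² = 0.000508;  (-3·δc/c)² = (-3×0.0517)² = 0.0240
δQ/Q = √(0.129) = 0.359

0.359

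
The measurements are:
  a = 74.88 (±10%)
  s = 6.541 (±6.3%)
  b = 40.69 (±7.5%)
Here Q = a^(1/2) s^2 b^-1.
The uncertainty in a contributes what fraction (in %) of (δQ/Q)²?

10.4%

(δQ/Q)² = (½·δa/a)² + (2·δs/s)² + (-1·δb/b)²
  a term: (0.5×0.100)² = 0.00250
  s term: (2×0.0630)² = 0.0159
  b term: (-1×0.0750)² = 0.00562
Total = 0.0240. Share from a = 0.00250/0.0240 = 0.104.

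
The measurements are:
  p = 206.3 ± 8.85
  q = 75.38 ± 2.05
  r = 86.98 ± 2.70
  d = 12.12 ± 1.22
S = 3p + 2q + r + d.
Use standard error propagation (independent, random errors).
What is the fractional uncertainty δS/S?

0.0311

S is a linear combination, so absolute uncertainties add in quadrature:
  (3·δp)² = 705;  (2·δq)² = 16.8;  (δr)² = 7.29;  (δd)² = 1.49
δS = √(730) = 27.0
S = 868.8, so δS/S = 27.0/868.8 = 0.0311.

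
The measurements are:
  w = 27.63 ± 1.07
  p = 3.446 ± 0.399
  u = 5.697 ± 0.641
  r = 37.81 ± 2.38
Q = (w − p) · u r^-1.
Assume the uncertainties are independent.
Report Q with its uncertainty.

3.644 ± 0.500

Let h = w − p = 24.18. δh = √(δw² + δp²) = √(1.14 + 0.159) = 1.14, so δh/h = 0.0472.
Q is then a monomial in h, u, r:
δQ/Q = √((δh/h)² + (1·δu/u)² + (-1·δr/r)²) = √(0.00223 + 0.0127 + 0.00396) = 0.137
Q = 3.644, so δQ = 0.137 × 3.644 = 0.500.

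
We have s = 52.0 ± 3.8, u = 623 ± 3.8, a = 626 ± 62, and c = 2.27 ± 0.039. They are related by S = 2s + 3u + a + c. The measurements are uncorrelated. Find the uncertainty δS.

63.5

S is a linear combination, so absolute uncertainties add in quadrature:
  (2·δs)² = 57.8;  (3·δu)² = 130;  (δa)² = 3840;  (δc)² = 0.00152
δS = √(4030) = 63.5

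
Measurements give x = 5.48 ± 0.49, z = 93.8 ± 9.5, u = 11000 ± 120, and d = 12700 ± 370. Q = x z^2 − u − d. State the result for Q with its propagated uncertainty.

Let p = x·z^2 = 48200. δp/p = √((1·δx/x)² + (2·δz/z)²) = √(0.00800 + 0.0410) = 0.221, so δp = 10700.
Q = p − u − d: δQ = √(δp² + δu² + δd²) = √(1.14e+08 + 14400 + 1.37e+05) = 10700
Q = 24500.

24500 ± 10700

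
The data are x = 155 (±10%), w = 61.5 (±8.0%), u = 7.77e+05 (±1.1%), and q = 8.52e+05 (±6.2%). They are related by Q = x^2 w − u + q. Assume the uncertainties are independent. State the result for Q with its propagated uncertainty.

Let p = x^2·w = 1.48e+06. δp/p = √((2·δx/x)² + (1·δw/w)²) = √(0.0400 + 0.00640) = 0.215, so δp = 3.18e+05.
Q = p − u + q: δQ = √(δp² + δu² + δq²) = √(1.01e+11 + 7.31e+07 + 2.79e+09) = 3.23e+05
Q = 1.55e+06.

(1.55 ± 0.323) × 10^6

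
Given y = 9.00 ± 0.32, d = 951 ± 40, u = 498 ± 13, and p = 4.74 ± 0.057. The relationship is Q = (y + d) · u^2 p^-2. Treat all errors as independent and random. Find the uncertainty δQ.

Let w = y + d = 960. δw = √(δy² + δd²) = √(0.102 + 1600) = 40.0, so δw/w = 0.0417.
Q is then a monomial in w, u, p:
δQ/Q = √((δw/w)² + (2·δu/u)² + (-2·δp/p)²) = √(0.00174 + 0.00273 + 0.000578) = 0.0710
Q = 1.06e+07, so δQ = 0.0710 × 1.06e+07 = 7.52e+05.

7.52e+05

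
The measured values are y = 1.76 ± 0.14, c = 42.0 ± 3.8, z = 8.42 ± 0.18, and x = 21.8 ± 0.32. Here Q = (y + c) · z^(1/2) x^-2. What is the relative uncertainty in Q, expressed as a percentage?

9.23%

Let u = y + c = 43.8. δu = √(δy² + δc²) = √(0.0196 + 14.4) = 3.80, so δu/u = 0.0869.
Q is then a monomial in u, z, x:
δQ/Q = √((δu/u)² + (½·δz/z)² + (-2·δx/x)²) = √(0.00755 + 0.000114 + 0.000862) = 0.0923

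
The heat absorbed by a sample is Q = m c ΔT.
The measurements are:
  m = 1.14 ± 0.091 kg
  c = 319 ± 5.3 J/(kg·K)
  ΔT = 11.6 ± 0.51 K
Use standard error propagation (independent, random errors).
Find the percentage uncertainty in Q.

Each factor contributes (exponent × relative error)² to (δQ/Q)²:
  (1·δm/m)² = (1×0.0798)² = 0.00637;  (1·δc/c)² = (1×0.0166)² = 0.000276;  (1·δΔT/ΔT)² = (1×0.0440)² = 0.00193
δQ/Q = √(0.00858) = 0.0926

9.26%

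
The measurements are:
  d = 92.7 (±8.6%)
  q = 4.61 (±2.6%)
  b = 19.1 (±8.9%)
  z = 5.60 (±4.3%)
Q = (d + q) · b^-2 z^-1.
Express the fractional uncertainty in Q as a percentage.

Let u = d + q = 97.3. δu = √(δd² + δq²) = √(63.6 + 0.0144) = 7.97, so δu/u = 0.0819.
Q is then a monomial in u, b, z:
δQ/Q = √((δu/u)² + (-2·δb/b)² + (-1·δz/z)²) = √(0.00671 + 0.0317 + 0.00185) = 0.201

20.1%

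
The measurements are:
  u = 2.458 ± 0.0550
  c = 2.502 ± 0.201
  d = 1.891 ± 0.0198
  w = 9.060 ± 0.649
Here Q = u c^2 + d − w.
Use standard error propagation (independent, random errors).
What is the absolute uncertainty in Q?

Let p = u·c^2 = 15.39. δp/p = √((1·δu/u)² + (2·δc/c)²) = √(0.000501 + 0.0258) = 0.162, so δp = 2.50.
Q = p + d − w: δQ = √(δp² + δd² + δw²) = √(6.23 + 0.000392 + 0.421) = 2.58

2.58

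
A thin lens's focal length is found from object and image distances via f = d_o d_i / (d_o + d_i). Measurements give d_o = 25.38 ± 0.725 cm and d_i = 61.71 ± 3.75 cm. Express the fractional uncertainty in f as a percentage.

∂f/∂d_o = (d_i/(d_o+d_i))² = 0.502;  ∂f/∂d_i = (d_o/(d_o+d_i))² = 0.0849
δf = √((∂f/∂d_o · δd_o)² + (∂f/∂d_i · δd_i)²) = √(0.133 + 0.101) = 0.484 cm
f = 17.98 cm, so δf/f = 0.484/17.98 = 0.0269.

2.69%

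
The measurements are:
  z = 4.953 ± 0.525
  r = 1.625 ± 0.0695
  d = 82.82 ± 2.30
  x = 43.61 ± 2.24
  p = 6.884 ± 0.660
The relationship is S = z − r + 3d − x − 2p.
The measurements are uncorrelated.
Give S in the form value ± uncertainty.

Sums and differences: (δS)² = Σ (cᵢ δxᵢ)².
  (δz)² = 0.276;  (δr)² = 0.00483;  (3·δd)² = 47.6;  (δx)² = 5.02;  (2·δp)² = 1.74
δS = √(54.7) = 7.39
S = 194.4.

194.4 ± 7.39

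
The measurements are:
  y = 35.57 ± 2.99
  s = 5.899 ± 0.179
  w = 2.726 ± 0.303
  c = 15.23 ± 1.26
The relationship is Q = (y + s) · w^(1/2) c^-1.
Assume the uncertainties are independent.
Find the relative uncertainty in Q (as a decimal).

0.123

Let u = y + s = 41.47. δu = √(δy² + δs²) = √(8.94 + 0.0320) = 3.00, so δu/u = 0.0722.
Q is then a monomial in u, w, c:
δQ/Q = √((δu/u)² + (½·δw/w)² + (-1·δc/c)²) = √(0.00522 + 0.00309 + 0.00684) = 0.123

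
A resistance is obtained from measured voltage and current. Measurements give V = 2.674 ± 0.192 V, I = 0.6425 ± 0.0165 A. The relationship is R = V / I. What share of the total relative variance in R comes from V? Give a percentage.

88.7%

(δR/R)² = (1·δV/V)² + (-1·δI/I)²
  V term: (1×0.0718)² = 0.00516
  I term: (-1×0.0257)² = 0.000660
Total = 0.00582. Share from V = 0.00516/0.00582 = 0.887.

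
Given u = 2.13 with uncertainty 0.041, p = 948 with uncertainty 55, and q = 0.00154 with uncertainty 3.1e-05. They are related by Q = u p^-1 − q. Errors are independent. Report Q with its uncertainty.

0.000707 ± 0.000141

Let w = u·p^-1 = 0.00225. δw/w = √((1·δu/u)² + (-1·δp/p)²) = √(0.000371 + 0.00337) = 0.0611, so δw = 0.000137.
Q = w − q: δQ = √(δw² + δq²) = √(1.89e-08 + 9.61e-10) = 0.000141
Q = 0.000707.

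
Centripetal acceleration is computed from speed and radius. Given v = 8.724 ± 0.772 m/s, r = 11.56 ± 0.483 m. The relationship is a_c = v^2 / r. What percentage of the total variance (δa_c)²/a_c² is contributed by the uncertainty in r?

5.28%

(δa_c/a_c)² = (2·δv/v)² + (-1·δr/r)²
  v term: (2×0.0885)² = 0.0313
  r term: (-1×0.0418)² = 0.00175
Total = 0.0331. Share from r = 0.00175/0.0331 = 0.0528.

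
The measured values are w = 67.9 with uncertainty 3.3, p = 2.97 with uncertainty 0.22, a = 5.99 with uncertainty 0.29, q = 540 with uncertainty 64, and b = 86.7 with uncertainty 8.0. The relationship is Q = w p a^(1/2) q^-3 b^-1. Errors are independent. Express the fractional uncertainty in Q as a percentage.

37.9%

Relative error in a monomial: (δQ/Q)² = Σ (nᵢ · δxᵢ/xᵢ)².
  (1·δw/w)² = (1×0.0486)² = 0.00236;  (1·δp/p)² = (1×0.0741)² = 0.00549;  (½·δa/a)² = (0.5×0.0484)² = 0.000586;  (-3·δq/q)² = (-3×0.119)² = 0.126;  (-1·δb/b)² = (-1×0.0923)² = 0.00851
δQ/Q = √(0.143) = 0.379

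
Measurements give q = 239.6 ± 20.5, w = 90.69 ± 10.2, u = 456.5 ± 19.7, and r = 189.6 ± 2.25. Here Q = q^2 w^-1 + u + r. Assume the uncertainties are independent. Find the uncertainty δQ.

Let p = q^2·w^-1 = 633.0. δp/p = √((2·δq/q)² + (-1·δw/w)²) = √(0.0293 + 0.0126) = 0.205, so δp = 130.
Q = p + u + r: δQ = √(δp² + δu² + δr²) = √(16800 + 388 + 5.06) = 131

131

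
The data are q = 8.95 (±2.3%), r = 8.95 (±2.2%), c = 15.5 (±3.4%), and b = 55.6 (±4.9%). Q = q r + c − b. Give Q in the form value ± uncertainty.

Let p = q·r = 80.1. δp/p = √((1·δq/q)² + (1·δr/r)²) = √(0.000529 + 0.000484) = 0.0318, so δp = 2.55.
Q = p + c − b: δQ = √(δp² + δc² + δb²) = √(6.50 + 0.278 + 7.42) = 3.77
Q = 40.0.

40.0 ± 3.77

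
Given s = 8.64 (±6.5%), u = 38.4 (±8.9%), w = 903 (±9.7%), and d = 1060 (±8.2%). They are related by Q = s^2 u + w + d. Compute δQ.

Let p = s^2·u = 2870. δp/p = √((2·δs/s)² + (1·δu/u)²) = √(0.0169 + 0.00792) = 0.158, so δp = 452.
Q = p + w + d: δQ = √(δp² + δw² + δd²) = √(2.04e+05 + 7670 + 7560) = 468

468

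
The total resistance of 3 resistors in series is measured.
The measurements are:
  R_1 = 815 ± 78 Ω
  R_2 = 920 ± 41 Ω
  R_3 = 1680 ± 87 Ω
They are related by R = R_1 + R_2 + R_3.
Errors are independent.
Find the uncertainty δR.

124 Ω

Each term contributes (cᵢ δxᵢ)² to (δR)²:
  (δR_1)² = 6080;  (δR_2)² = 1680;  (δR_3)² = 7570
δR = √(15300) = 124 Ω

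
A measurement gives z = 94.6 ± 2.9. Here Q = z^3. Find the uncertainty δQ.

77900

Q ∝ z^3, so δQ/Q = |3| · δz/z = 3 × 0.0307 = 0.0920.
Q = 8.47e+05, so δQ = 0.0920 × 8.47e+05 = 77900.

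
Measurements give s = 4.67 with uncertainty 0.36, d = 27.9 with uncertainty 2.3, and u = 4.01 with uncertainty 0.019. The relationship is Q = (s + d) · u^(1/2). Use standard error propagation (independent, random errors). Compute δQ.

Let w = s + d = 32.6. δw = √(δs² + δd²) = √(0.130 + 5.29) = 2.33, so δw/w = 0.0715.
Q is then a monomial in w, u:
δQ/Q = √((δw/w)² + (½·δu/u)²) = √(0.00511 + 5.61e-06) = 0.0715
Q = 65.2, so δQ = 0.0715 × 65.2 = 4.66.

4.66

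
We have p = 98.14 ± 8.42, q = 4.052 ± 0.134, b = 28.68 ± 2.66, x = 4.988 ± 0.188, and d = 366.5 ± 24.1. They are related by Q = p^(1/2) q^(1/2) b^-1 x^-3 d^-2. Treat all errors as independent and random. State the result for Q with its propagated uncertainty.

Each factor contributes (exponent × relative error)² to (δQ/Q)²:
  (½·δp/p)² = (0.5×0.0858)² = 0.00184;  (½·δq/q)² = (0.5×0.0331)² = 0.000273;  (-1·δb/b)² = (-1×0.0927)² = 0.00860;  (-3·δx/x)² = (-3×0.0377)² = 0.0128;  (-2·δd/d)² = (-2×0.0658)² = 0.0173
δQ/Q = √(0.0408) = 0.202
Q = 4.171e-08, so δQ = 0.202 × 4.171e-08 = 8.42e-09.

(4.171 ± 0.842) × 10^-8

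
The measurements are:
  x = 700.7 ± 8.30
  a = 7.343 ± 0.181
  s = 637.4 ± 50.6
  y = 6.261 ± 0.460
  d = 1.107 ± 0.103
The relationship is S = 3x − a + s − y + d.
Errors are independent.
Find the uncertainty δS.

56.4

Absolute uncertainties add in quadrature for a linear combination:
  (3·δx)² = 620;  (δa)² = 0.0328;  (δs)² = 2560;  (δy)² = 0.212;  (δd)² = 0.0106
δS = √(3180) = 56.4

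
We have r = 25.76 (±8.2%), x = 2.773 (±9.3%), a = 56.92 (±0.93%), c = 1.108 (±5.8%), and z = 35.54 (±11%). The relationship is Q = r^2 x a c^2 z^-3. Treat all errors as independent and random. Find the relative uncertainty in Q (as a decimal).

Q is a product of powers, so relative uncertainties combine in quadrature:
  (2·δr/r)² = (2×0.0820)² = 0.0269;  (1·δx/x)² = (1×0.0930)² = 0.00865;  (1·δa/a)² = (1×0.00930)² = 8.65e-05;  (2·δc/c)² = (2×0.0580)² = 0.0135;  (-3·δz/z)² = (-3×0.110)² = 0.109
δQ/Q = √(0.158) = 0.397

0.397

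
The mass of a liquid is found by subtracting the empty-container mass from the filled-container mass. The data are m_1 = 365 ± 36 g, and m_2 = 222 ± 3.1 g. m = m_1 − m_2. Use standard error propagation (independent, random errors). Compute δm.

Each term contributes (cᵢ δxᵢ)² to (δm)²:
  (δm_1)² = 1300;  (δm_2)² = 9.61
δm = √(1310) = 36.1 g

36.1 g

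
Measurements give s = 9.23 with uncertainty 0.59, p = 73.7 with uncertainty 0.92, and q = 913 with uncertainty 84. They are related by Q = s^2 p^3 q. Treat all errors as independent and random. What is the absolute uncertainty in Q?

Since Q is a product/quotient, work with relative uncertainties:
  (2·δs/s)² = (2×0.0639)² = 0.0163;  (3·δp/p)² = (3×0.0125)² = 0.00140;  (1·δq/q)² = (1×0.0920)² = 0.00846
δQ/Q = √(0.0262) = 0.162
Q = 3.11e+10, so δQ = 0.162 × 3.11e+10 = 5.04e+09.

5.04e+09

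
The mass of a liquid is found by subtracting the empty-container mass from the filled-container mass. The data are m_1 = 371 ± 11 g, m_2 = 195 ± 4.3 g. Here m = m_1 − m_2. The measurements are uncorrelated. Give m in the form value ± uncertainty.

m is a linear combination, so absolute uncertainties add in quadrature:
  (δm_1)² = 121;  (δm_2)² = 18.5
δm = √(139) = 11.8 g
m = 176 g.

176 ± 11.8 g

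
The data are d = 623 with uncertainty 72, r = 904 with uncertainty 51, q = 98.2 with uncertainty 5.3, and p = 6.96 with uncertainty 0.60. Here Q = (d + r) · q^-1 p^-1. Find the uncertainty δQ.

Let u = d + r = 1530. δu = √(δd² + δr²) = √(5180 + 2600) = 88.2, so δu/u = 0.0578.
Q is then a monomial in u, q, p:
δQ/Q = √((δu/u)² + (-1·δq/q)² + (-1·δp/p)²) = √(0.00334 + 0.00291 + 0.00743) = 0.117
Q = 2.23, so δQ = 0.117 × 2.23 = 0.261.

0.261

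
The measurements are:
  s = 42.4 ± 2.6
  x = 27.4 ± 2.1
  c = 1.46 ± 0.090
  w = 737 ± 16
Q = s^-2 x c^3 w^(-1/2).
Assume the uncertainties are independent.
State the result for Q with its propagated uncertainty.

0.00175 ± 0.000411

Q is a product of powers, so relative uncertainties combine in quadrature:
  (-2·δs/s)² = (-2×0.0613)² = 0.0150;  (1·δx/x)² = (1×0.0766)² = 0.00587;  (3·δc/c)² = (3×0.0616)² = 0.0342;  (−½·δw/w)² = (-0.5×0.0217)² = 0.000118
δQ/Q = √(0.0552) = 0.235
Q = 0.00175, so δQ = 0.235 × 0.00175 = 0.000411.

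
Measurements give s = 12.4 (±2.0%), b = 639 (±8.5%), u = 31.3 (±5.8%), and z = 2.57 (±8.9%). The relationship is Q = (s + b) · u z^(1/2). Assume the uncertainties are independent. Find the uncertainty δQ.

3620

Let w = s + b = 651. δw = √(δs² + δb²) = √(0.0615 + 2950) = 54.3, so δw/w = 0.0834.
Q is then a monomial in w, u, z:
δQ/Q = √((δw/w)² + (1·δu/u)² + (½·δz/z)²) = √(0.00695 + 0.00336 + 0.00198) = 0.111
Q = 32700, so δQ = 0.111 × 32700 = 3620.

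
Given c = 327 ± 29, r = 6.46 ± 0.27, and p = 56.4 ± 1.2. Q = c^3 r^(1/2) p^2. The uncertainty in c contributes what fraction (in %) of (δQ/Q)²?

(δQ/Q)² = (3·δc/c)² + (½·δr/r)² + (2·δp/p)²
  c term: (3×0.0887)² = 0.0708
  r term: (0.5×0.0418)² = 0.000437
  p term: (2×0.0213)² = 0.00181
Total = 0.0730. Share from c = 0.0708/0.0730 = 0.969.

96.9%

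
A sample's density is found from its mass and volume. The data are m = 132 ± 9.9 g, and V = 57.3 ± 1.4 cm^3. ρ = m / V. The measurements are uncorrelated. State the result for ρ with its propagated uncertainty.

Relative error in a monomial: (δρ/ρ)² = Σ (nᵢ · δxᵢ/xᵢ)².
  (1·δm/m)² = (1×0.0750)² = 0.00562;  (-1·δV/V)² = (-1×0.0244)² = 0.000597
δρ/ρ = √(0.00622) = 0.0789
ρ = 2.30 g/cm^3, so δρ = 0.0789 × 2.30 = 0.182 g/cm^3.

2.30 ± 0.182 g/cm^3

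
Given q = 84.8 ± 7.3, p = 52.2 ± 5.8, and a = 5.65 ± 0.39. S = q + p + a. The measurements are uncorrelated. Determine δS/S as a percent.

6.54%

For a sum/difference, combine absolute errors in quadrature:
  (δq)² = 53.3;  (δp)² = 33.6;  (δa)² = 0.152
δS = √(87.1) = 9.33
S = 143, so δS/S = 9.33/143 = 0.0654.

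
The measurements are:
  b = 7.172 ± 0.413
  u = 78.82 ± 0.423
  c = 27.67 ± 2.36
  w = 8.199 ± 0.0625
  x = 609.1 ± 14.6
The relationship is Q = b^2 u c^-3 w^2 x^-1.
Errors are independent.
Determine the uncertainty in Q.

Since Q is a product/quotient, work with relative uncertainties:
  (2·δb/b)² = (2×0.0576)² = 0.0133;  (1·δu/u)² = (1×0.00537)² = 2.88e-05;  (-3·δc/c)² = (-3×0.0853)² = 0.0655;  (2·δw/w)² = (2×0.00762)² = 0.000232;  (-1·δx/x)² = (-1×0.0240)² = 0.000575
δQ/Q = √(0.0796) = 0.282
Q = 0.02112, so δQ = 0.282 × 0.02112 = 0.00596.

0.00596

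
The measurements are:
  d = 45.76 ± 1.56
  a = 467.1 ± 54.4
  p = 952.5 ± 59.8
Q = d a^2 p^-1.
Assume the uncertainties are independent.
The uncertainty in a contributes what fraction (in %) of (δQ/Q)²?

91.4%

(δQ/Q)² = (1·δd/d)² + (2·δa/a)² + (-1·δp/p)²
  d term: (1×0.0341)² = 0.00116
  a term: (2×0.116)² = 0.0543
  p term: (-1×0.0628)² = 0.00394
Total = 0.0594. Share from a = 0.0543/0.0594 = 0.914.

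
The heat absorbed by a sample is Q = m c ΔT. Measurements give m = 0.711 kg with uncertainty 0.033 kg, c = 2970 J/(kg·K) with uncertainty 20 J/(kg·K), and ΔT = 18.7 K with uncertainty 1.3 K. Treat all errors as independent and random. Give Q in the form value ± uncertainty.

39500 ± 3310 J

Relative error in a monomial: (δQ/Q)² = Σ (nᵢ · δxᵢ/xᵢ)².
  (1·δm/m)² = (1×0.0464)² = 0.00215;  (1·δc/c)² = (1×0.00673)² = 4.53e-05;  (1·δΔT/ΔT)² = (1×0.0695)² = 0.00483
δQ/Q = √(0.00703) = 0.0839
Q = 39500 J, so δQ = 0.0839 × 39500 = 3310 J.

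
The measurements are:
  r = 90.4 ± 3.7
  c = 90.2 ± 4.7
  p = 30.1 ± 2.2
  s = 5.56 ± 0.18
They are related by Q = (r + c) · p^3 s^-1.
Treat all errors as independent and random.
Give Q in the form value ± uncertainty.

(8.86 ± 1.99) × 10^5

Let u = r + c = 181. δu = √(δr² + δc²) = √(13.7 + 22.1) = 5.98, so δu/u = 0.0331.
Q is then a monomial in u, p, s:
δQ/Q = √((δu/u)² + (3·δp/p)² + (-1·δs/s)²) = √(0.00110 + 0.0481 + 0.00105) = 0.224
Q = 8.86e+05, so δQ = 0.224 × 8.86e+05 = 1.99e+05.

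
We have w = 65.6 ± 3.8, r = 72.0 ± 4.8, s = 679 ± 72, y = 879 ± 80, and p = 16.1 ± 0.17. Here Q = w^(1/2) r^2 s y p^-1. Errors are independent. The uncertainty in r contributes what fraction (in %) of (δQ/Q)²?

(δQ/Q)² = (½·δw/w)² + (2·δr/r)² + (1·δs/s)² + (1·δy/y)² + (-1·δp/p)²
  w term: (0.5×0.0579)² = 0.000839
  r term: (2×0.0667)² = 0.0178
  s term: (1×0.106)² = 0.0112
  y term: (1×0.0910)² = 0.00828
  p term: (-1×0.0106)² = 0.000111
Total = 0.0383. Share from r = 0.0178/0.0383 = 0.465.

46.5%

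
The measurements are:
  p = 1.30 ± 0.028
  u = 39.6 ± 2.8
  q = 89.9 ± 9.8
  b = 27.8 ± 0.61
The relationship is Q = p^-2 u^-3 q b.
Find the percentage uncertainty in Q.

Q is a product of powers, so relative uncertainties combine in quadrature:
  (-2·δp/p)² = (-2×0.0215)² = 0.00186;  (-3·δu/u)² = (-3×0.0707)² = 0.0450;  (1·δq/q)² = (1×0.109)² = 0.0119;  (1·δb/b)² = (1×0.0219)² = 0.000481
δQ/Q = √(0.0592) = 0.243

24.3%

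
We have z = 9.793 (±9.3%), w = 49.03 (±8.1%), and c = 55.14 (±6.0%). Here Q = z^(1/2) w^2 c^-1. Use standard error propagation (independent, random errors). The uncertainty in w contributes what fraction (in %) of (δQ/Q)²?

82.0%

(δQ/Q)² = (½·δz/z)² + (2·δw/w)² + (-1·δc/c)²
  z term: (0.5×0.0930)² = 0.00216
  w term: (2×0.0810)² = 0.0262
  c term: (-1×0.0600)² = 0.00360
Total = 0.0320. Share from w = 0.0262/0.0320 = 0.820.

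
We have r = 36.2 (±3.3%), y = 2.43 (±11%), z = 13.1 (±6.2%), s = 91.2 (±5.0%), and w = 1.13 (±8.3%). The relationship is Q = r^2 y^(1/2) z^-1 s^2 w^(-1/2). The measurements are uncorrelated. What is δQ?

Products/powers → add relative errors in quadrature, weighted by exponent:
  (2·δr/r)² = (2×0.0330)² = 0.00436;  (½·δy/y)² = (0.5×0.110)² = 0.00303;  (-1·δz/z)² = (-1×0.0620)² = 0.00384;  (2·δs/s)² = (2×0.0500)² = 0.0100;  (−½·δw/w)² = (-0.5×0.0830)² = 0.00172
δQ/Q = √(0.0229) = 0.151
Q = 1.22e+06, so δQ = 0.151 × 1.22e+06 = 1.85e+05.

1.85e+05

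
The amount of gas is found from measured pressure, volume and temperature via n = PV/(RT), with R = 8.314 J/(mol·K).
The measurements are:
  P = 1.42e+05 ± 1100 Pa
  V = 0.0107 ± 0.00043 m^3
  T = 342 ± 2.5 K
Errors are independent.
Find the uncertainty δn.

Since n is a product/quotient, work with relative uncertainties:
  (1·δP/P)² = (1×0.00775)² = 6e-05;  (1·δV/V)² = (1×0.0402)² = 0.00161;  (-1·δT/T)² = (-1×0.00731)² = 5.34e-05
δn/n = √(0.00173) = 0.0416
n = 0.534 mol, so δn = 0.0416 × 0.534 = 0.0222 mol.

0.0222 mol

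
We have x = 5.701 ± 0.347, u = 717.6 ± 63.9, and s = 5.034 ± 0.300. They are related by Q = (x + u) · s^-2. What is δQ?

4.23

Let w = x + u = 723.3. δw = √(δx² + δu²) = √(0.120 + 4080) = 63.9, so δw/w = 0.0883.
Q is then a monomial in w, s:
δQ/Q = √((δw/w)² + (-2·δs/s)²) = √(0.00781 + 0.0142) = 0.148
Q = 28.54, so δQ = 0.148 × 28.54 = 4.23.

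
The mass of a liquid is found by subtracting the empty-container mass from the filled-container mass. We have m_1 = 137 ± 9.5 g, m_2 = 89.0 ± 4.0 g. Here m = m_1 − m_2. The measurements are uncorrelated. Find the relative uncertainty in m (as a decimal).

For a sum/difference, combine absolute errors in quadrature:
  (δm_1)² = 90.2;  (δm_2)² = 16.0
δm = √(106) = 10.3 g
m = 48.0 g, so δm/m = 10.3/48.0 = 0.215.

0.215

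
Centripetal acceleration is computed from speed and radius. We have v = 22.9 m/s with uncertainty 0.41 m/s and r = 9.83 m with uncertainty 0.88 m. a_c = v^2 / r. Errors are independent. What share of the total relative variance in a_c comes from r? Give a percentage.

86.2%

(δa_c/a_c)² = (2·δv/v)² + (-1·δr/r)²
  v term: (2×0.0179)² = 0.00128
  r term: (-1×0.0895)² = 0.00801
Total = 0.00930. Share from r = 0.00801/0.00930 = 0.862.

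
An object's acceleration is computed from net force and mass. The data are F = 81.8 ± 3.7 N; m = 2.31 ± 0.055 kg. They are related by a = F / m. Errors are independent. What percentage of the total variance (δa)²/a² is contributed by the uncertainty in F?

(δa/a)² = (1·δF/F)² + (-1·δm/m)²
  F term: (1×0.0452)² = 0.00205
  m term: (-1×0.0238)² = 0.000567
Total = 0.00261. Share from F = 0.00205/0.00261 = 0.783.

78.3%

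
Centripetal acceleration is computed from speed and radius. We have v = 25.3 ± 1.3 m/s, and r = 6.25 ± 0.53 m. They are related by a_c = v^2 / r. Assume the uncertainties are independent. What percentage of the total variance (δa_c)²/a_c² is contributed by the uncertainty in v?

59.5%

(δa_c/a_c)² = (2·δv/v)² + (-1·δr/r)²
  v term: (2×0.0514)² = 0.0106
  r term: (-1×0.0848)² = 0.00719
Total = 0.0178. Share from v = 0.0106/0.0178 = 0.595.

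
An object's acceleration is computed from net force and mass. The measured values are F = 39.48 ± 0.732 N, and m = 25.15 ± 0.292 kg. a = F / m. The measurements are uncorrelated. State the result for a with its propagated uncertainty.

Each factor contributes (exponent × relative error)² to (δa/a)²:
  (1·δF/F)² = (1×0.0185)² = 0.000344;  (-1·δm/m)² = (-1×0.0116)² = 0.000135
δa/a = √(0.000479) = 0.0219
a = 1.570 m/s^2, so δa = 0.0219 × 1.570 = 0.0343 m/s^2.

1.570 ± 0.0343 m/s^2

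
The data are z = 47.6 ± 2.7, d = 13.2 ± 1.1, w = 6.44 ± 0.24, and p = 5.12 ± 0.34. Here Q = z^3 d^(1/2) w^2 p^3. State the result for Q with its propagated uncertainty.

(2.18 ± 0.601) × 10^9

Relative error in a monomial: (δQ/Q)² = Σ (nᵢ · δxᵢ/xᵢ)².
  (3·δz/z)² = (3×0.0567)² = 0.0290;  (½·δd/d)² = (0.5×0.0833)² = 0.00174;  (2·δw/w)² = (2×0.0373)² = 0.00556;  (3·δp/p)² = (3×0.0664)² = 0.0397
δQ/Q = √(0.0759) = 0.276
Q = 2.18e+09, so δQ = 0.276 × 2.18e+09 = 6.01e+08.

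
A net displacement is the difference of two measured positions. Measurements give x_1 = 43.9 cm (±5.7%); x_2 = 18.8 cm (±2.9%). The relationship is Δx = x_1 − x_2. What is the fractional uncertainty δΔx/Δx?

0.102

Absolute uncertainties add in quadrature for a linear combination:
  (δx_1)² = 6.26;  (δx_2)² = 0.297
δΔx = √(6.56) = 2.56 cm
Δx = 25.1 cm, so δΔx/Δx = 2.56/25.1 = 0.102.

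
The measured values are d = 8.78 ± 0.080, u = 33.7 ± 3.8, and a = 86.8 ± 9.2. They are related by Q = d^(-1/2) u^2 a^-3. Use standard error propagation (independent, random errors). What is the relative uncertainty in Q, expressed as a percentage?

For a monomial Q ∝ d^(-1/2), u^2, a^-3, fractional errors add in quadrature:
  (−½·δd/d)² = (-0.5×0.00911)² = 2.08e-05;  (2·δu/u)² = (2×0.113)² = 0.0509;  (-3·δa/a)² = (-3×0.106)² = 0.101
δQ/Q = √(0.152) = 0.390

39.0%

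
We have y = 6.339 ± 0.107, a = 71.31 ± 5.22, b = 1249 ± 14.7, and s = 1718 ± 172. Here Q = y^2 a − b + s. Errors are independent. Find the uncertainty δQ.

288

Let p = y^2·a = 2865. δp/p = √((2·δy/y)² + (1·δa/a)²) = √(0.00114 + 0.00536) = 0.0806, so δp = 231.
Q = p − b + s: δQ = √(δp² + δb² + δs²) = √(53400 + 216 + 29600) = 288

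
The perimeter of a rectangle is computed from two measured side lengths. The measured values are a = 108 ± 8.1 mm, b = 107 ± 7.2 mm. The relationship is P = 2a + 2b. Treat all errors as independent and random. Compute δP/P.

Each term contributes (cᵢ δxᵢ)² to (δP)²:
  (2·δa)² = 262;  (2·δb)² = 207
δP = √(470) = 21.7 mm
P = 430 mm, so δP/P = 21.7/430 = 0.0504.

0.0504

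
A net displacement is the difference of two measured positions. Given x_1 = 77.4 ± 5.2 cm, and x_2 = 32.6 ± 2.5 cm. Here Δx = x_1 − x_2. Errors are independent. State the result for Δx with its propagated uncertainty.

44.8 ± 5.77 cm

Δx is a linear combination, so absolute uncertainties add in quadrature:
  (δx_1)² = 27.0;  (δx_2)² = 6.25
δΔx = √(33.3) = 5.77 cm
Δx = 44.8 cm.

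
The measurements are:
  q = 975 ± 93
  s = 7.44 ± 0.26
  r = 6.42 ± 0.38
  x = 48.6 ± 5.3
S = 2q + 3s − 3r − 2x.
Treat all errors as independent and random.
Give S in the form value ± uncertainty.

1860 ± 186

Sums and differences: (δS)² = Σ (cᵢ δxᵢ)².
  (2·δq)² = 34600;  (3·δs)² = 0.608;  (3·δr)² = 1.30;  (2·δx)² = 112
δS = √(34700) = 186
S = 1860.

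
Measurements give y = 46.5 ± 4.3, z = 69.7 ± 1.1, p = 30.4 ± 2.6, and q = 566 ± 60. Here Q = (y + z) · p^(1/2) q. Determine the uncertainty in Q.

43700

Let u = y + z = 116. δu = √(δy² + δz²) = √(18.5 + 1.21) = 4.44, so δu/u = 0.0382.
Q is then a monomial in u, p, q:
δQ/Q = √((δu/u)² + (½·δp/p)² + (1·δq/q)²) = √(0.00146 + 0.00183 + 0.0112) = 0.121
Q = 3.63e+05, so δQ = 0.121 × 3.63e+05 = 43700.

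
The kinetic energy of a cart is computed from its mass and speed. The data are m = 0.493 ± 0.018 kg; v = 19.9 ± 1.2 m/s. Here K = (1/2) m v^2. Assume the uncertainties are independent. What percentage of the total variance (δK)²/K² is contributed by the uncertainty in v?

(δK/K)² = (1·δm/m)² + (2·δv/v)²
  m term: (1×0.0365)² = 0.00133
  v term: (2×0.0603)² = 0.0145
Total = 0.0159. Share from v = 0.0145/0.0159 = 0.916.

91.6%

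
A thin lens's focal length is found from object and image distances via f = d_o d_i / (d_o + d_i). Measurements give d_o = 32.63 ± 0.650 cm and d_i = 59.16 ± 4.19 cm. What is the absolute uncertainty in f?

0.594 cm

∂f/∂d_o = (d_i/(d_o+d_i))² = 0.415;  ∂f/∂d_i = (d_o/(d_o+d_i))² = 0.126
δf = √((∂f/∂d_o · δd_o)² + (∂f/∂d_i · δd_i)²) = √(0.0729 + 0.280) = 0.594 cm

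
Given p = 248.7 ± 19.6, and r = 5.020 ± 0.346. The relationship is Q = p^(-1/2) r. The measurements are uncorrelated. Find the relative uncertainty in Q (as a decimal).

0.0794

Each factor contributes (exponent × relative error)² to (δQ/Q)²:
  (−½·δp/p)² = (-0.5×0.0788)² = 0.00155;  (1·δr/r)² = (1×0.0689)² = 0.00475
δQ/Q = √(0.00630) = 0.0794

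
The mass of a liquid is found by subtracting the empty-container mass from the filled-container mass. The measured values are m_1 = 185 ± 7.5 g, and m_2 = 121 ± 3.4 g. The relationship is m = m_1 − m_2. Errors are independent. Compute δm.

8.23 g

m is a linear combination, so absolute uncertainties add in quadrature:
  (δm_1)² = 56.2;  (δm_2)² = 11.6
δm = √(67.8) = 8.23 g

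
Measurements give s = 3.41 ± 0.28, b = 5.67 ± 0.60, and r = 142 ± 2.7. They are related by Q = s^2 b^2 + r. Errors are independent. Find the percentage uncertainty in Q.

19.4%

Let p = s^2·b^2 = 374. δp/p = √((2·δs/s)² + (2·δb/b)²) = √(0.0270 + 0.0448) = 0.268, so δp = 100.
Q = p + r: δQ = √(δp² + δr²) = √(10000 + 7.29) = 100
Q = 516, so δQ/Q = 100/516 = 0.194.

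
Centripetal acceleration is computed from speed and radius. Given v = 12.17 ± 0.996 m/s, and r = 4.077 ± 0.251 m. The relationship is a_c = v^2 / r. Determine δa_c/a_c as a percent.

Relative error in a monomial: (δa_c/a_c)² = Σ (nᵢ · δxᵢ/xᵢ)².
  (2·δv/v)² = (2×0.0818)² = 0.0268;  (-1·δr/r)² = (-1×0.0616)² = 0.00379
δa_c/a_c = √(0.0306) = 0.175

17.5%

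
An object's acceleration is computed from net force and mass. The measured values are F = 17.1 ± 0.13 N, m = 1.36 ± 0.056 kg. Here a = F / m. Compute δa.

Each factor contributes (exponent × relative error)² to (δa/a)²:
  (1·δF/F)² = (1×0.00760)² = 5.78e-05;  (-1·δm/m)² = (-1×0.0412)² = 0.00170
δa/a = √(0.00175) = 0.0419
a = 12.6 m/s^2, so δa = 0.0419 × 12.6 = 0.526 m/s^2.

0.526 m/s^2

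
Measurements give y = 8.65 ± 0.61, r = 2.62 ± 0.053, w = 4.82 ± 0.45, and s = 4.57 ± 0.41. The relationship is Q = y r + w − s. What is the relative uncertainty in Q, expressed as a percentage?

7.73%

Let p = y·r = 22.7. δp/p = √((1·δy/y)² + (1·δr/r)²) = √(0.00497 + 0.000409) = 0.0734, so δp = 1.66.
Q = p + w − s: δQ = √(δp² + δw² + δs²) = √(2.76 + 0.203 + 0.168) = 1.77
Q = 22.9, so δQ/Q = 1.77/22.9 = 0.0773.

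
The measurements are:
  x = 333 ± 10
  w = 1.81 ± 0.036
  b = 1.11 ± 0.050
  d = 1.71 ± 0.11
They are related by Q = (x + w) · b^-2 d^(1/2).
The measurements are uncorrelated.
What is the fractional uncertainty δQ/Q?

0.100

Let u = x + w = 335. δu = √(δx² + δw²) = √(100 + 0.00130) = 10.0, so δu/u = 0.0299.
Q is then a monomial in u, b, d:
δQ/Q = √((δu/u)² + (-2·δb/b)² + (½·δd/d)²) = √(0.000892 + 0.00812 + 0.00103) = 0.100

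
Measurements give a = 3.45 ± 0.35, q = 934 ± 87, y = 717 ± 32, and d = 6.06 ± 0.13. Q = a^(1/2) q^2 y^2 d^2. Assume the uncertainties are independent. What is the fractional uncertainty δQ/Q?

Since Q is a product/quotient, work with relative uncertainties:
  (½·δa/a)² = (0.5×0.101)² = 0.00257;  (2·δq/q)² = (2×0.0931)² = 0.0347;  (2·δy/y)² = (2×0.0446)² = 0.00797;  (2·δd/d)² = (2×0.0215)² = 0.00184
δQ/Q = √(0.0471) = 0.217

0.217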